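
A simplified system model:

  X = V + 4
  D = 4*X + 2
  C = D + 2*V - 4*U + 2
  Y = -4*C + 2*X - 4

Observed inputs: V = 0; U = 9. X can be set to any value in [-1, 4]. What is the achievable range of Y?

Intervening on X fixes its value directly, overriding its dependence on V.
Substituting into the C equation gives C = 4*X - 32.
This gives Y = -14*X + 124.
Linear in X, so extremes are at the endpoints: X = -1 gives Y = 138; X = 4 gives Y = 68.

68 to 138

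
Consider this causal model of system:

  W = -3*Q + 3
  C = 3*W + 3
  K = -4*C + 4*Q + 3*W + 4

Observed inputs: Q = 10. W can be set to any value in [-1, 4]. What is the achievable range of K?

Intervening on W fixes its value directly, overriding its dependence on Q.
Substituting into the K equation gives K = -9*W + 32.
Linear in W, so extremes are at the endpoints: W = -1 gives K = 41; W = 4 gives K = -4.

-4 to 41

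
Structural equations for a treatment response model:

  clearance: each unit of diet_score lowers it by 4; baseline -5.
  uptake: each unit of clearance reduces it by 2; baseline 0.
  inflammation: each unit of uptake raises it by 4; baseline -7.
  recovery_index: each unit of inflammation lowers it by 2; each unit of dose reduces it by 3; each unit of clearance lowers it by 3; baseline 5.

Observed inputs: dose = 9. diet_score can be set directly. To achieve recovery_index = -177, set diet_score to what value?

diet_score = 2

Substituting into the uptake equation gives uptake = 8*diet_score + 10.
So inflammation = 32*diet_score + 33.
Substituting into the recovery_index equation gives recovery_index = -52*diet_score - 73.
Solve -52*diet_score - 73 = -177: diet_score = (-177 + 73) / -52 = 2.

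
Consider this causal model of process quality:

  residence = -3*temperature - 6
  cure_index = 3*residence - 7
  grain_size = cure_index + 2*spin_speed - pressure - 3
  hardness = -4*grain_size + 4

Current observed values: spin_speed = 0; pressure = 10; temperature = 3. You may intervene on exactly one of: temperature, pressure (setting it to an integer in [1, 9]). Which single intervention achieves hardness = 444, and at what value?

set temperature = 8

Intervening on temperature: with other inputs at their observed values, hardness = 36*temperature + 156. Solving for 444 gives temperature = 8, within [1, 9].
Intervening on pressure: hardness = 4*pressure + 224. Reaching 444 requires pressure = 55, outside [1, 9].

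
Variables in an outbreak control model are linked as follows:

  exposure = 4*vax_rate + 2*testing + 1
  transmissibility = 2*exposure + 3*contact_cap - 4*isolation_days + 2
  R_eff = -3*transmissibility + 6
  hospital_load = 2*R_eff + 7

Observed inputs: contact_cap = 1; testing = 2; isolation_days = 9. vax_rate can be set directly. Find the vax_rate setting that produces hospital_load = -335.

vax_rate = 10

Substituting into the exposure equation gives exposure = 4*vax_rate + 5.
Substituting into the transmissibility equation gives transmissibility = 8*vax_rate - 21.
Substituting into the R_eff equation gives R_eff = -24*vax_rate + 69.
hospital_load becomes -48*vax_rate + 145.
Solve -48*vax_rate + 145 = -335: vax_rate = (-335 - 145) / -48 = 10.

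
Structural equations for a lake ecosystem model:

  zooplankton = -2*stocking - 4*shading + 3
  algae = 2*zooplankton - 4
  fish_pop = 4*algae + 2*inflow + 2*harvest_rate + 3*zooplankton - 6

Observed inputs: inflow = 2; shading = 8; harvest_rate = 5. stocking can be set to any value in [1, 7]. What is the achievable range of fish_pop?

-481 to -349

Substituting into the zooplankton equation gives zooplankton = -2*stocking - 29.
algae becomes -4*stocking - 62.
This gives fish_pop = -22*stocking - 327.
Linear in stocking, so extremes are at the endpoints: stocking = 1 gives fish_pop = -349; stocking = 7 gives fish_pop = -481.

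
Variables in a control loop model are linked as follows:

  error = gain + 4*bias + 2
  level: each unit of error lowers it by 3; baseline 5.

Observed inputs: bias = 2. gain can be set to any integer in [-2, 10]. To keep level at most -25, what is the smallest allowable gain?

gain = 0

Substituting into the error equation gives error = gain + 10.
So level = -3*gain - 25.
Require -3*gain - 25 ≤ -25, so gain ≥ 0.
The smallest integer in [-2, 10] satisfying this is 0.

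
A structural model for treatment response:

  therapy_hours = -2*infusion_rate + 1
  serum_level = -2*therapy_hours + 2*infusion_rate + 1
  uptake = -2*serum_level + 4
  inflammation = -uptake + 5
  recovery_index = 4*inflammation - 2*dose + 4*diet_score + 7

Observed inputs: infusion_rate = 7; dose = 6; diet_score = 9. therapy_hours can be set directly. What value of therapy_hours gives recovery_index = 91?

therapy_hours = 4

Intervening on therapy_hours fixes its value directly, overriding its dependence on infusion_rate.
Substituting into the serum_level equation gives serum_level = -2*therapy_hours + 15.
Substituting into the uptake equation gives uptake = 4*therapy_hours - 26.
Substituting into the inflammation equation gives inflammation = -4*therapy_hours + 31.
Substituting into the recovery_index equation gives recovery_index = -16*therapy_hours + 155.
Solve -16*therapy_hours + 155 = 91: therapy_hours = (91 - 155) / -16 = 4.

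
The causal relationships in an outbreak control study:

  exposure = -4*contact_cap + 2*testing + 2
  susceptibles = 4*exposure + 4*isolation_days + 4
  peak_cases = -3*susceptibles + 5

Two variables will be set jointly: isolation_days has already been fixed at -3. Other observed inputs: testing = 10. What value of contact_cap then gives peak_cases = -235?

contact_cap = 0

With isolation_days held at -3:
Substituting into the exposure equation gives exposure = -4*contact_cap + 22.
Substituting into the susceptibles equation gives susceptibles = -16*contact_cap + 80.
peak_cases becomes 48*contact_cap - 235.
Solve 48*contact_cap - 235 = -235: contact_cap = (-235 + 235) / 48 = 0.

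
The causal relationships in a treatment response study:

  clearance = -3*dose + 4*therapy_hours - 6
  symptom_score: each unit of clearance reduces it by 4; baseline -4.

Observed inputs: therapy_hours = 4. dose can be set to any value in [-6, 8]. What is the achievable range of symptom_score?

-116 to 52

Substituting into the clearance equation gives clearance = -3*dose + 10.
Substituting into the symptom_score equation gives symptom_score = 12*dose - 44.
Linear in dose, so extremes are at the endpoints: dose = -6 gives symptom_score = -116; dose = 8 gives symptom_score = 52.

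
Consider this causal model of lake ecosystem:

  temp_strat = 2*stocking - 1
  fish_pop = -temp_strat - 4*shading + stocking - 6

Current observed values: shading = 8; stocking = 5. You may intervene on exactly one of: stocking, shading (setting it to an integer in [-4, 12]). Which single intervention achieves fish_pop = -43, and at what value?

Intervening on stocking: with other inputs at their observed values, fish_pop = -stocking - 37. Solving for -43 gives stocking = 6, within [-4, 12].
Intervening on shading: fish_pop = -4*shading - 10. Reaching -43 requires shading = 33/4, not an integer.

set stocking = 6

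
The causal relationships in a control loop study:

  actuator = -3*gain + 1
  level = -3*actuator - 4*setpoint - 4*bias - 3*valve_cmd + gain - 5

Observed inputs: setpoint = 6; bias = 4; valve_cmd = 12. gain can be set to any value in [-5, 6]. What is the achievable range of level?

Substituting into the level equation gives level = 10*gain - 84.
Linear in gain, so extremes are at the endpoints: gain = -5 gives level = -134; gain = 6 gives level = -24.

-134 to -24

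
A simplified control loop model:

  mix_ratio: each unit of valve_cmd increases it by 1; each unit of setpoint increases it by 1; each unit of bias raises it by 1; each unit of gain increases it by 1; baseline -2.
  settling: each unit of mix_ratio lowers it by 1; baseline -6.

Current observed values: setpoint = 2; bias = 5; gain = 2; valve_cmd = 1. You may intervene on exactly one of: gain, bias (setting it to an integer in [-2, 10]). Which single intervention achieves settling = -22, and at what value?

set gain = 10

Intervening on gain: with other inputs at their observed values, settling = -gain - 12. Solving for -22 gives gain = 10, within [-2, 10].
Intervening on bias: settling = -bias - 9. Reaching -22 requires bias = 13, outside [-2, 10].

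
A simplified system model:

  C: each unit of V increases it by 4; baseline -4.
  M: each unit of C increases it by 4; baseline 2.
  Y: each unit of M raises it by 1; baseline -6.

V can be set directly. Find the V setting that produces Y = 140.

Substituting into the M equation gives M = 16*V - 14.
This gives Y = 16*V - 20.
Solve 16*V - 20 = 140: V = (140 + 20) / 16 = 10.

V = 10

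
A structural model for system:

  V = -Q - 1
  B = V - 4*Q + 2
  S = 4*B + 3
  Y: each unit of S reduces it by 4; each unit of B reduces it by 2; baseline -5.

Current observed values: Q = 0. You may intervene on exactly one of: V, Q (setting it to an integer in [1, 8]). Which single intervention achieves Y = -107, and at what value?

set V = 3

Intervening on V: with other inputs at their observed values, Y = -18*V - 53. Solving for -107 gives V = 3, within [1, 8].
Intervening on Q: Y = 90*Q - 35. Reaching -107 requires Q = -4/5, not an integer.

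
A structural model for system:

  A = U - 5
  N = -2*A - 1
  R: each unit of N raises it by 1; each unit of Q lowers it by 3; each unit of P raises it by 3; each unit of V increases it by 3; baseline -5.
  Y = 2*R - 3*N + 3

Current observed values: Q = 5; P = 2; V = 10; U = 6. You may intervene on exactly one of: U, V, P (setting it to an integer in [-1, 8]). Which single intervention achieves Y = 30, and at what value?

Intervening on U: with other inputs at their observed values, Y = 2*U + 26. Solving for 30 gives U = 2, within [-1, 8].
Intervening on V: Y = 6*V - 22. Reaching 30 requires V = 26/3, not an integer.
Intervening on P: Y = 6*P + 26. Reaching 30 requires P = 2/3, not an integer.

set U = 2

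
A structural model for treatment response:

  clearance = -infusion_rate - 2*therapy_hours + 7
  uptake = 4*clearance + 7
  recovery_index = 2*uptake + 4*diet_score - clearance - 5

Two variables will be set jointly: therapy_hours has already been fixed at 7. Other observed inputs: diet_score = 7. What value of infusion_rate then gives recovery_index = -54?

infusion_rate = 6

With therapy_hours held at 7:
Substituting into the clearance equation gives clearance = -infusion_rate - 7.
So uptake = -4*infusion_rate - 21.
This gives recovery_index = -7*infusion_rate - 12.
Solve -7*infusion_rate - 12 = -54: infusion_rate = (-54 + 12) / -7 = 6.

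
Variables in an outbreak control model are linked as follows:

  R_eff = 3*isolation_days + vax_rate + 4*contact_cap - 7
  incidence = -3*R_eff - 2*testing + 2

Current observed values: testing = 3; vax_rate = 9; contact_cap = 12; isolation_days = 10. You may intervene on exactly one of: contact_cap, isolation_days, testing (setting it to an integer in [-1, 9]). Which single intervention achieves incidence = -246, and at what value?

set testing = 4

Intervening on contact_cap: incidence = -12*contact_cap - 100. Reaching -246 requires contact_cap = 73/6, not an integer.
Intervening on isolation_days: incidence = -9*isolation_days - 154. Reaching -246 requires isolation_days = 92/9, not an integer.
Intervening on testing: with other inputs at their observed values, incidence = -2*testing - 238. Solving for -246 gives testing = 4, within [-1, 9].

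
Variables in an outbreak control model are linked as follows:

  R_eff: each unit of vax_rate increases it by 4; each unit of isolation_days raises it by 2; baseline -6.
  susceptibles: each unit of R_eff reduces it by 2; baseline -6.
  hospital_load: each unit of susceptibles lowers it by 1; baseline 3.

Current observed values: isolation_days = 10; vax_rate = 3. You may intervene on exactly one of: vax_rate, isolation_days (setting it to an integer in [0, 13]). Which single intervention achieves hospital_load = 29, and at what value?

Intervening on vax_rate: hospital_load = 8*vax_rate + 37. Reaching 29 requires vax_rate = -1, outside [0, 13].
Intervening on isolation_days: with other inputs at their observed values, hospital_load = 4*isolation_days + 21. Solving for 29 gives isolation_days = 2, within [0, 13].

set isolation_days = 2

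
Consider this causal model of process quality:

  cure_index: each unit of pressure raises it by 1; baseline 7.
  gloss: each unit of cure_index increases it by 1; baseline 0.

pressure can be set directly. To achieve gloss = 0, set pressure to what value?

pressure = -7

Substituting into the gloss equation gives gloss = pressure + 7.
Solve pressure + 7 = 0: pressure = (0 - 7) / 1 = -7.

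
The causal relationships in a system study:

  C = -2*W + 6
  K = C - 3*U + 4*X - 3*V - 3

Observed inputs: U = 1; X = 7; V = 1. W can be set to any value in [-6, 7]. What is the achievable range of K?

Substituting into the K equation gives K = -2*W + 25.
Linear in W, so extremes are at the endpoints: W = -6 gives K = 37; W = 7 gives K = 11.

11 to 37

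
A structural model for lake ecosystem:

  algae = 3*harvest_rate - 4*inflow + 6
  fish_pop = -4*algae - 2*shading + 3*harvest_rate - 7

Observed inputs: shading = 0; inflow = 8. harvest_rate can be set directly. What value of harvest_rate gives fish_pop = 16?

Substituting into the algae equation gives algae = 3*harvest_rate - 26.
This gives fish_pop = -9*harvest_rate + 97.
Solve -9*harvest_rate + 97 = 16: harvest_rate = (16 - 97) / -9 = 9.

harvest_rate = 9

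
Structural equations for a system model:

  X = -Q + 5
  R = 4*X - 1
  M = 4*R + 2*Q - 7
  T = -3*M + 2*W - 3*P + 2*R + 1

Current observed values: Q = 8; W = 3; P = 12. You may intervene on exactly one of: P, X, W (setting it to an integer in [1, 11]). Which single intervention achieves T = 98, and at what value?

Intervening on P: with other inputs at their observed values, T = -3*P + 110. Solving for 98 gives P = 4, within [1, 11].
Intervening on X: T = -40*X - 46. Reaching 98 requires X = -18/5, not an integer.
Intervening on W: T = 2*W + 68. Reaching 98 requires W = 15, outside [1, 11].

set P = 4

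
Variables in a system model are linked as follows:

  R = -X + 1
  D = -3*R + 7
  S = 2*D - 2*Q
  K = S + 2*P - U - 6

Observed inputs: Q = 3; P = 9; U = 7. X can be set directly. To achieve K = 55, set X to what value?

Substituting into the D equation gives D = 3*X + 4.
S becomes 6*X + 2.
Substituting into the K equation gives K = 6*X + 7.
Solve 6*X + 7 = 55: X = (55 - 7) / 6 = 8.

X = 8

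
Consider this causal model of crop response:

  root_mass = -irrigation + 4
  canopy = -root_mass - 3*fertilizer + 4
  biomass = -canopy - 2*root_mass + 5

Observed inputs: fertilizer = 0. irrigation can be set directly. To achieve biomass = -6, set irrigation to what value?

Substituting into the canopy equation gives canopy = irrigation.
Substituting into the biomass equation gives biomass = irrigation - 3.
Solve irrigation - 3 = -6: irrigation = (-6 + 3) / 1 = -3.

irrigation = -3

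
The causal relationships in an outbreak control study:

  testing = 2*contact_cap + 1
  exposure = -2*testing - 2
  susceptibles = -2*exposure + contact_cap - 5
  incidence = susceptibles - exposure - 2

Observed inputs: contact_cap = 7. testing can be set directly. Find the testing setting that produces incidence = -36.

Intervening on testing fixes its value directly, overriding its dependence on contact_cap.
Substituting into the susceptibles equation gives susceptibles = 4*testing + 6.
Substituting into the incidence equation gives incidence = 6*testing + 6.
Solve 6*testing + 6 = -36: testing = (-36 - 6) / 6 = -7.

testing = -7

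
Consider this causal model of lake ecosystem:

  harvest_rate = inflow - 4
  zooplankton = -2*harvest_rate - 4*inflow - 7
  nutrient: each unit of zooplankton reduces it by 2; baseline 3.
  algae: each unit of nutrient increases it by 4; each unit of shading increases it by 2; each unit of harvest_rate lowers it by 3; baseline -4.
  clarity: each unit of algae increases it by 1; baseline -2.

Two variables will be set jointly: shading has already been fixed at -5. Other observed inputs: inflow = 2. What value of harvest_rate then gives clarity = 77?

With shading held at -5:
Intervening on harvest_rate fixes its value directly, overriding its dependence on inflow.
Substituting into the zooplankton equation gives zooplankton = -2*harvest_rate - 15.
This gives nutrient = 4*harvest_rate + 33.
So algae = 13*harvest_rate + 118.
This gives clarity = 13*harvest_rate + 116.
Solve 13*harvest_rate + 116 = 77: harvest_rate = (77 - 116) / 13 = -3.

harvest_rate = -3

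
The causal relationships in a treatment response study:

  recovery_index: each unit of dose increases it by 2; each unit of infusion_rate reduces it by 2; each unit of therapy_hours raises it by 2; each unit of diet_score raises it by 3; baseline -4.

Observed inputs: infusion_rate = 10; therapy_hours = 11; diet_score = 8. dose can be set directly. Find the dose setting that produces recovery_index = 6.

Substituting into the recovery_index equation gives recovery_index = 2*dose + 22.
Solve 2*dose + 22 = 6: dose = (6 - 22) / 2 = -8.

dose = -8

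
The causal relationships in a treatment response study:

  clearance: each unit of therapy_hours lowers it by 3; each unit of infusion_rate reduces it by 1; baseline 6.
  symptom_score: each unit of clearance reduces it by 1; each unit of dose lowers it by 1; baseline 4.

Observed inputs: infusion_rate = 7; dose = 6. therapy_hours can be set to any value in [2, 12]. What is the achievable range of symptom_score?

Substituting into the clearance equation gives clearance = -3*therapy_hours - 1.
This gives symptom_score = 3*therapy_hours - 1.
Linear in therapy_hours, so extremes are at the endpoints: therapy_hours = 2 gives symptom_score = 5; therapy_hours = 12 gives symptom_score = 35.

5 to 35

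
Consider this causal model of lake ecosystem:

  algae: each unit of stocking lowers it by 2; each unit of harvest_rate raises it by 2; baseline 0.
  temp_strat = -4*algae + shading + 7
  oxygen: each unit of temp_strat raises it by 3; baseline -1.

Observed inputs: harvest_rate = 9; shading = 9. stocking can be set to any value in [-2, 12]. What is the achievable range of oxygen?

-217 to 119

Substituting into the algae equation gives algae = -2*stocking + 18.
Substituting into the temp_strat equation gives temp_strat = 8*stocking - 56.
So oxygen = 24*stocking - 169.
Linear in stocking, so extremes are at the endpoints: stocking = -2 gives oxygen = -217; stocking = 12 gives oxygen = 119.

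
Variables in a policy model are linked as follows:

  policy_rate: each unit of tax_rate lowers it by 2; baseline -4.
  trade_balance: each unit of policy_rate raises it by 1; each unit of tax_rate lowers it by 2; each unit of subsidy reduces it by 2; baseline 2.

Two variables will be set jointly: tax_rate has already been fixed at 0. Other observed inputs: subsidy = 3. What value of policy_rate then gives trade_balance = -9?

With tax_rate held at 0:
Intervening on policy_rate fixes its value directly, overriding its dependence on tax_rate.
Substituting into the trade_balance equation gives trade_balance = policy_rate - 4.
Solve policy_rate - 4 = -9: policy_rate = (-9 + 4) / 1 = -5.

policy_rate = -5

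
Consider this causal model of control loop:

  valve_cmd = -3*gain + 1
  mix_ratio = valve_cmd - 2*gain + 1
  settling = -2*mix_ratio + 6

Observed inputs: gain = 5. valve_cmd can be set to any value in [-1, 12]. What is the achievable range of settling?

Intervening on valve_cmd fixes its value directly, overriding its dependence on gain.
Substituting into the mix_ratio equation gives mix_ratio = valve_cmd - 9.
Substituting into the settling equation gives settling = -2*valve_cmd + 24.
Linear in valve_cmd, so extremes are at the endpoints: valve_cmd = -1 gives settling = 26; valve_cmd = 12 gives settling = 0.

0 to 26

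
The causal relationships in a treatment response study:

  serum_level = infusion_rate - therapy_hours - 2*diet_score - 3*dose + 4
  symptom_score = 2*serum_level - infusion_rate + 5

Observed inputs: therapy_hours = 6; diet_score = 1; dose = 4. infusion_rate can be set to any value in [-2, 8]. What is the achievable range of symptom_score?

Substituting into the serum_level equation gives serum_level = infusion_rate - 16.
symptom_score becomes infusion_rate - 27.
Linear in infusion_rate, so extremes are at the endpoints: infusion_rate = -2 gives symptom_score = -29; infusion_rate = 8 gives symptom_score = -19.

-29 to -19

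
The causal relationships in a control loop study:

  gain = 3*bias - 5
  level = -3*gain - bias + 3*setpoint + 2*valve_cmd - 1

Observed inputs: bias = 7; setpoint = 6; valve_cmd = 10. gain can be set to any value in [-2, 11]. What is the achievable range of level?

Intervening on gain fixes its value directly, overriding its dependence on bias.
Substituting into the level equation gives level = -3*gain + 30.
Linear in gain, so extremes are at the endpoints: gain = -2 gives level = 36; gain = 11 gives level = -3.

-3 to 36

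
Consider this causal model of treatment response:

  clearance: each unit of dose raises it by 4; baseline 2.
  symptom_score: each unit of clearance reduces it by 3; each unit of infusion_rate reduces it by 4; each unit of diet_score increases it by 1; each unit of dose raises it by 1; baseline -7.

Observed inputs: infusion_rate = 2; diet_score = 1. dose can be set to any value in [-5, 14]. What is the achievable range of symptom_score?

-174 to 35

Substituting into the symptom_score equation gives symptom_score = -11*dose - 20.
Linear in dose, so extremes are at the endpoints: dose = -5 gives symptom_score = 35; dose = 14 gives symptom_score = -174.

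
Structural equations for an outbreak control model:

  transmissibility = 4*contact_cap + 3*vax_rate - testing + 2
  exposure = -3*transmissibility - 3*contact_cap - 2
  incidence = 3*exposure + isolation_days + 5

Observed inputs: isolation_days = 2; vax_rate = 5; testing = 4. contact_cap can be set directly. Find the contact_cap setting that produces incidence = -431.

Substituting into the transmissibility equation gives transmissibility = 4*contact_cap + 13.
Substituting into the exposure equation gives exposure = -15*contact_cap - 41.
incidence becomes -45*contact_cap - 116.
Solve -45*contact_cap - 116 = -431: contact_cap = (-431 + 116) / -45 = 7.

contact_cap = 7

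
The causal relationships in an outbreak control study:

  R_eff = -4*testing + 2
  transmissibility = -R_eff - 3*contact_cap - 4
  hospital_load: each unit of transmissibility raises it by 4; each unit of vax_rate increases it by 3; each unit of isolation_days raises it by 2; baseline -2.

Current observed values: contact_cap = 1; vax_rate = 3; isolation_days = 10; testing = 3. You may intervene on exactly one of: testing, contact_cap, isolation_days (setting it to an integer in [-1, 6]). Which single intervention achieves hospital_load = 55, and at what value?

set testing = 4

Intervening on testing: with other inputs at their observed values, hospital_load = 16*testing - 9. Solving for 55 gives testing = 4, within [-1, 6].
Intervening on contact_cap: hospital_load = -12*contact_cap + 51. Reaching 55 requires contact_cap = -1/3, not an integer.
Intervening on isolation_days: hospital_load = 2*isolation_days + 19. Reaching 55 requires isolation_days = 18, outside [-1, 6].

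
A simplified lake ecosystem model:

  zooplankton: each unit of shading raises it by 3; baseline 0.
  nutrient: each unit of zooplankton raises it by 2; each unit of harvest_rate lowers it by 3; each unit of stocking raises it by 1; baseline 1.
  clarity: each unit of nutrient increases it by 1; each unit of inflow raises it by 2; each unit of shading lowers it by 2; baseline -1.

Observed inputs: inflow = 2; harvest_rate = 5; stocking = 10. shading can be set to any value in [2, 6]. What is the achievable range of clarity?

Substituting into the nutrient equation gives nutrient = 6*shading - 4.
Substituting into the clarity equation gives clarity = 4*shading - 1.
Linear in shading, so extremes are at the endpoints: shading = 2 gives clarity = 7; shading = 6 gives clarity = 23.

7 to 23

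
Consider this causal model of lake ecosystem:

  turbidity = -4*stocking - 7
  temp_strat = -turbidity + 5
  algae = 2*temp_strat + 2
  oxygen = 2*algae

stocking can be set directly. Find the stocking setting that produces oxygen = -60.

Substituting into the temp_strat equation gives temp_strat = 4*stocking + 12.
Substituting into the algae equation gives algae = 8*stocking + 26.
Substituting into the oxygen equation gives oxygen = 16*stocking + 52.
Solve 16*stocking + 52 = -60: stocking = (-60 - 52) / 16 = -7.

stocking = -7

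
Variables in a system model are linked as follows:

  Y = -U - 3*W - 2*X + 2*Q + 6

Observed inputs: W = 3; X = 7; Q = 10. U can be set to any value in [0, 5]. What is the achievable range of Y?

-2 to 3

Substituting into the Y equation gives Y = -U + 3.
Linear in U, so extremes are at the endpoints: U = 0 gives Y = 3; U = 5 gives Y = -2.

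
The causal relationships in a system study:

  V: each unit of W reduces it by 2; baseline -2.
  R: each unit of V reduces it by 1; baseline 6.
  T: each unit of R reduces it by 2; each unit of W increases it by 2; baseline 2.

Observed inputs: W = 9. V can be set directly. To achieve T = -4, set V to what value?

Intervening on V fixes its value directly, overriding its dependence on W.
Substituting into the T equation gives T = 2*V + 8.
Solve 2*V + 8 = -4: V = (-4 - 8) / 2 = -6.

V = -6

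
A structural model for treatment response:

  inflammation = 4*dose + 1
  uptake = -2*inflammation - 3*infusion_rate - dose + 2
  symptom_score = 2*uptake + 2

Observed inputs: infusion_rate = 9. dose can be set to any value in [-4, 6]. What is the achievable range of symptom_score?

-160 to 20

Substituting into the uptake equation gives uptake = -9*dose - 27.
Substituting into the symptom_score equation gives symptom_score = -18*dose - 52.
Linear in dose, so extremes are at the endpoints: dose = -4 gives symptom_score = 20; dose = 6 gives symptom_score = -160.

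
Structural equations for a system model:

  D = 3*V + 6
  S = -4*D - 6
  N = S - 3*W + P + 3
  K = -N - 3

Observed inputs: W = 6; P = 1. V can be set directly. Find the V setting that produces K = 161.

Substituting into the S equation gives S = -12*V - 30.
Substituting into the N equation gives N = -12*V - 44.
So K = 12*V + 41.
Solve 12*V + 41 = 161: V = (161 - 41) / 12 = 10.

V = 10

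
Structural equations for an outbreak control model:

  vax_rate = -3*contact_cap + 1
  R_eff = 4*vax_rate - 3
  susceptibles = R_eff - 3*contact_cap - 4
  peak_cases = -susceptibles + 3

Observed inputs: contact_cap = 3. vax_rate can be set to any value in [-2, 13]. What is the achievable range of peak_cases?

Intervening on vax_rate fixes its value directly, overriding its dependence on contact_cap.
Substituting into the susceptibles equation gives susceptibles = 4*vax_rate - 16.
This gives peak_cases = -4*vax_rate + 19.
Linear in vax_rate, so extremes are at the endpoints: vax_rate = -2 gives peak_cases = 27; vax_rate = 13 gives peak_cases = -33.

-33 to 27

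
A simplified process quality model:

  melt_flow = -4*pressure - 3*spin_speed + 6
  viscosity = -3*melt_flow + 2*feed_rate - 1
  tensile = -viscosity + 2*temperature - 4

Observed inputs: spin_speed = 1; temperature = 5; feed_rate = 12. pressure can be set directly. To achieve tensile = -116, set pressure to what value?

Substituting into the melt_flow equation gives melt_flow = -4*pressure + 3.
Substituting into the viscosity equation gives viscosity = 12*pressure + 14.
tensile becomes -12*pressure - 8.
Solve -12*pressure - 8 = -116: pressure = (-116 + 8) / -12 = 9.

pressure = 9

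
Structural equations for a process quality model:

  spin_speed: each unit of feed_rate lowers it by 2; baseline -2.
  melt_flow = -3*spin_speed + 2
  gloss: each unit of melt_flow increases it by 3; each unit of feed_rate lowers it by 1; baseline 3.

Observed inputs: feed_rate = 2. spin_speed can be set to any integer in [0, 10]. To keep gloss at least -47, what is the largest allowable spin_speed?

Intervening on spin_speed fixes its value directly, overriding its dependence on feed_rate.
Substituting into the gloss equation gives gloss = -9*spin_speed + 7.
Require -9*spin_speed + 7 ≥ -47, so spin_speed ≤ 6.
The largest integer in [0, 10] satisfying this is 6.

spin_speed = 6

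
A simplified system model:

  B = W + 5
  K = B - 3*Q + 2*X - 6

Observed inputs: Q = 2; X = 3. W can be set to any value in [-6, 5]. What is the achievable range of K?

Substituting into the K equation gives K = W - 1.
Linear in W, so extremes are at the endpoints: W = -6 gives K = -7; W = 5 gives K = 4.

-7 to 4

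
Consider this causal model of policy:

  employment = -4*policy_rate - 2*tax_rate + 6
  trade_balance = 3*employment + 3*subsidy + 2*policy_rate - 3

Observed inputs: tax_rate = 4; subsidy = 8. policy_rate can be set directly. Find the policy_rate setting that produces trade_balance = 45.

Substituting into the employment equation gives employment = -4*policy_rate - 2.
This gives trade_balance = -10*policy_rate + 15.
Solve -10*policy_rate + 15 = 45: policy_rate = (45 - 15) / -10 = -3.

policy_rate = -3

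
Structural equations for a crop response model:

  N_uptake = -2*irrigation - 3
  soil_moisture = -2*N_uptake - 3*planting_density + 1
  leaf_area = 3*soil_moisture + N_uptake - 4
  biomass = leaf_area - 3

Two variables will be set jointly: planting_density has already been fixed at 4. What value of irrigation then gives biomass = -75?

irrigation = -5

With planting_density held at 4:
Substituting into the soil_moisture equation gives soil_moisture = 4*irrigation - 5.
Substituting into the leaf_area equation gives leaf_area = 10*irrigation - 22.
So biomass = 10*irrigation - 25.
Solve 10*irrigation - 25 = -75: irrigation = (-75 + 25) / 10 = -5.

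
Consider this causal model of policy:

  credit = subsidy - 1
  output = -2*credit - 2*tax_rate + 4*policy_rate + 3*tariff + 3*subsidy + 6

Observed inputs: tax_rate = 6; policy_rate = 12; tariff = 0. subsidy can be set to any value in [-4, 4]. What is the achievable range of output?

40 to 48

Substituting into the output equation gives output = subsidy + 44.
Linear in subsidy, so extremes are at the endpoints: subsidy = -4 gives output = 40; subsidy = 4 gives output = 48.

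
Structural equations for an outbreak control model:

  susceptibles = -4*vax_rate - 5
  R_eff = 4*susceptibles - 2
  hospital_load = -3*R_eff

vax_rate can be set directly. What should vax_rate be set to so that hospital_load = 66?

Substituting into the R_eff equation gives R_eff = -16*vax_rate - 22.
This gives hospital_load = 48*vax_rate + 66.
Solve 48*vax_rate + 66 = 66: vax_rate = (66 - 66) / 48 = 0.

vax_rate = 0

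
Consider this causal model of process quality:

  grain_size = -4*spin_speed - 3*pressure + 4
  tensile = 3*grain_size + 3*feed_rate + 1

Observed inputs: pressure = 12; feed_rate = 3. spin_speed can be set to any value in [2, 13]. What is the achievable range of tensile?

Substituting into the grain_size equation gives grain_size = -4*spin_speed - 32.
This gives tensile = -12*spin_speed - 86.
Linear in spin_speed, so extremes are at the endpoints: spin_speed = 2 gives tensile = -110; spin_speed = 13 gives tensile = -242.

-242 to -110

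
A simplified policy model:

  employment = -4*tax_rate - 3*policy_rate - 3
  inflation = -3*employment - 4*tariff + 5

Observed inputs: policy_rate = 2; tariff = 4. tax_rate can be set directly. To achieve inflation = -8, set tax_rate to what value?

tax_rate = -2

Substituting into the employment equation gives employment = -4*tax_rate - 9.
Substituting into the inflation equation gives inflation = 12*tax_rate + 16.
Solve 12*tax_rate + 16 = -8: tax_rate = (-8 - 16) / 12 = -2.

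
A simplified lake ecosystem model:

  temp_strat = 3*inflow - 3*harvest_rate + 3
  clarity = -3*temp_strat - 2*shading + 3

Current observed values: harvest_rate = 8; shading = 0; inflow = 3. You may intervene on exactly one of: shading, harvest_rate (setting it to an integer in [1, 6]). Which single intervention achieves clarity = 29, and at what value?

Intervening on shading: with other inputs at their observed values, clarity = -2*shading + 39. Solving for 29 gives shading = 5, within [1, 6].
Intervening on harvest_rate: clarity = 9*harvest_rate - 33. Reaching 29 requires harvest_rate = 62/9, not an integer.

set shading = 5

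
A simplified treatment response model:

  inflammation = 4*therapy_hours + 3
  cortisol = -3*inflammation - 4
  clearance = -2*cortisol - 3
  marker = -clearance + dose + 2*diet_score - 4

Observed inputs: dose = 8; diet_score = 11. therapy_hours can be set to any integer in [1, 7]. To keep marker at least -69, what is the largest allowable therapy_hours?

Substituting into the cortisol equation gives cortisol = -12*therapy_hours - 13.
So clearance = 24*therapy_hours + 23.
Substituting into the marker equation gives marker = -24*therapy_hours + 3.
Require -24*therapy_hours + 3 ≥ -69, so therapy_hours ≤ 3.
The largest integer in [1, 7] satisfying this is 3.

therapy_hours = 3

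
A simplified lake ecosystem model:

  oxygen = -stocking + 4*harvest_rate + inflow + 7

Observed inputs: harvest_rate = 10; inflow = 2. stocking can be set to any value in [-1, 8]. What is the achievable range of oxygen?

41 to 50

Substituting into the oxygen equation gives oxygen = -stocking + 49.
Linear in stocking, so extremes are at the endpoints: stocking = -1 gives oxygen = 50; stocking = 8 gives oxygen = 41.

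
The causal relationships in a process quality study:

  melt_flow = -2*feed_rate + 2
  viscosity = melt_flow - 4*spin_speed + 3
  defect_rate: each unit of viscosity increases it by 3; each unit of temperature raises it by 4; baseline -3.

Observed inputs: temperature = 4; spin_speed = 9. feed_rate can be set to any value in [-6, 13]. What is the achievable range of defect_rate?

Substituting into the viscosity equation gives viscosity = -2*feed_rate - 31.
defect_rate becomes -6*feed_rate - 80.
Linear in feed_rate, so extremes are at the endpoints: feed_rate = -6 gives defect_rate = -44; feed_rate = 13 gives defect_rate = -158.

-158 to -44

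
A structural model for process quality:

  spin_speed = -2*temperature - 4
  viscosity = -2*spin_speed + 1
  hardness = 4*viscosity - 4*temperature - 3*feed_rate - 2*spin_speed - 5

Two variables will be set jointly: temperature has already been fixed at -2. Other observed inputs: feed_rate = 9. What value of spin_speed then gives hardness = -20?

With temperature held at -2:
Intervening on spin_speed fixes its value directly, overriding its dependence on temperature.
Substituting into the hardness equation gives hardness = -10*spin_speed - 20.
Solve -10*spin_speed - 20 = -20: spin_speed = (-20 + 20) / -10 = 0.

spin_speed = 0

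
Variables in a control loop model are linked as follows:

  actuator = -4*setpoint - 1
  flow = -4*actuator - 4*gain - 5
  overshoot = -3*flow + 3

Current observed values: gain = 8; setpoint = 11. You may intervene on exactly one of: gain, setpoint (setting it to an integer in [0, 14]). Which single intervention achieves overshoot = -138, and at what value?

set setpoint = 5

Intervening on gain: overshoot = 12*gain - 522. Reaching -138 requires gain = 32, outside [0, 14].
Intervening on setpoint: with other inputs at their observed values, overshoot = -48*setpoint + 102. Solving for -138 gives setpoint = 5, within [0, 14].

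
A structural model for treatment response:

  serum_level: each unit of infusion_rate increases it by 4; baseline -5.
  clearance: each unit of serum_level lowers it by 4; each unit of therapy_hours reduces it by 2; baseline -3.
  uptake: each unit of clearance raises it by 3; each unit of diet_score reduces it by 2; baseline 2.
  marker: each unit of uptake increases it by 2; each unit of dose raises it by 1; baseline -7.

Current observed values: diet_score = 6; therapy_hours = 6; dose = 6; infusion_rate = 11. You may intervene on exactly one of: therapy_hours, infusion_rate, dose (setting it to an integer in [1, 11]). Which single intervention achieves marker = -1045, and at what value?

Intervening on therapy_hours: marker = -12*therapy_hours - 975. Reaching -1045 requires therapy_hours = 35/6, not an integer.
Intervening on infusion_rate: marker = -96*infusion_rate + 9. Reaching -1045 requires infusion_rate = 527/48, not an integer.
Intervening on dose: with other inputs at their observed values, marker = dose - 1053. Solving for -1045 gives dose = 8, within [1, 11].

set dose = 8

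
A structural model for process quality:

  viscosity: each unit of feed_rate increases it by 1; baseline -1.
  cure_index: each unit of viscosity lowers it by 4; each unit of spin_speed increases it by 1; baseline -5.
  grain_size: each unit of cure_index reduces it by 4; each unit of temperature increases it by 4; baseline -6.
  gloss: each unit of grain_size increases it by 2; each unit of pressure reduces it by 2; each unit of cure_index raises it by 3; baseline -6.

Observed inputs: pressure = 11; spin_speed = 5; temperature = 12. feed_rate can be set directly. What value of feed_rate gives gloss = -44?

Substituting into the cure_index equation gives cure_index = -4*feed_rate + 4.
So grain_size = 16*feed_rate + 26.
Substituting into the gloss equation gives gloss = 20*feed_rate + 36.
Solve 20*feed_rate + 36 = -44: feed_rate = (-44 - 36) / 20 = -4.

feed_rate = -4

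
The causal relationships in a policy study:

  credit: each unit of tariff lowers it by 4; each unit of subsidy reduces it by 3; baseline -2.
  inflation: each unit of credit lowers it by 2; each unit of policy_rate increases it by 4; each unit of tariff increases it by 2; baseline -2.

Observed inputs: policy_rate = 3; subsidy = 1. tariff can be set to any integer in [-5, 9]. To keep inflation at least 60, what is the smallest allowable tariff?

Substituting into the credit equation gives credit = -4*tariff - 5.
inflation becomes 10*tariff + 20.
Require 10*tariff + 20 ≥ 60, so tariff ≥ 4.
The smallest integer in [-5, 9] satisfying this is 4.

tariff = 4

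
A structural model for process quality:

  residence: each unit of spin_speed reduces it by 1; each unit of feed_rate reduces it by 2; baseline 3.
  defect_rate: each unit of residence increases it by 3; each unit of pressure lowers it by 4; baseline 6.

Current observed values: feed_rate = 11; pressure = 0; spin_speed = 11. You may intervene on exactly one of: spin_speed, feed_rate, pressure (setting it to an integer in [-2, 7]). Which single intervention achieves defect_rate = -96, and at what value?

set pressure = 3

Intervening on spin_speed: defect_rate = -3*spin_speed - 51. Reaching -96 requires spin_speed = 15, outside [-2, 7].
Intervening on feed_rate: defect_rate = -6*feed_rate - 18. Reaching -96 requires feed_rate = 13, outside [-2, 7].
Intervening on pressure: with other inputs at their observed values, defect_rate = -4*pressure - 84. Solving for -96 gives pressure = 3, within [-2, 7].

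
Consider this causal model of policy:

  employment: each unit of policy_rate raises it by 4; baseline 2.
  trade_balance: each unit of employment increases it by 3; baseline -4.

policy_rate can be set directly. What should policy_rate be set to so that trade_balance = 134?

policy_rate = 11

Substituting into the trade_balance equation gives trade_balance = 12*policy_rate + 2.
Solve 12*policy_rate + 2 = 134: policy_rate = (134 - 2) / 12 = 11.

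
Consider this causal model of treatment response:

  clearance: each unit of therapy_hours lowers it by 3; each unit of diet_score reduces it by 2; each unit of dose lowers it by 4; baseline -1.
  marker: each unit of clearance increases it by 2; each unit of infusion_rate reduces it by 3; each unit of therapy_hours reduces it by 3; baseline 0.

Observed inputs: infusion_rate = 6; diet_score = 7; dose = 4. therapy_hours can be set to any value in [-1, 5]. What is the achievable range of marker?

Substituting into the clearance equation gives clearance = -3*therapy_hours - 31.
Substituting into the marker equation gives marker = -9*therapy_hours - 80.
Linear in therapy_hours, so extremes are at the endpoints: therapy_hours = -1 gives marker = -71; therapy_hours = 5 gives marker = -125.

-125 to -71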